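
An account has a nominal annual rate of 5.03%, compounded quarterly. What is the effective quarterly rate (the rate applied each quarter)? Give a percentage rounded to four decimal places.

With a nominal annual rate compounded quarterly, the periodic rate is the nominal rate divided by 4.
i = 0.0503 / 4 = 0.0125750 = 1.2575%.

1.2575%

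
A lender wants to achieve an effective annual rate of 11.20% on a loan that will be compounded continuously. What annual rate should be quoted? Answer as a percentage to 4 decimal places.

10.6160%

Continuous: nominal r satisfies e^r − 1 = 0.1120.
r = ln(1 + 0.1120) = ln(1.1120) = 0.106160 = 10.6160%.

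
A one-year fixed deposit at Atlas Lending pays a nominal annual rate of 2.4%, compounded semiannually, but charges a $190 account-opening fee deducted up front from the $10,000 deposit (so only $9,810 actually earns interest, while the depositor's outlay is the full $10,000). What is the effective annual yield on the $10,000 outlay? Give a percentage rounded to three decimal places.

Value after one year: 9,810 × (1 + 0.024/2)^2 = 9,810 × 1.024144 = $10,046.85.
Effective yield on the $10,000 outlay: 10,046.85 / 10,000 − 1 = 0.004685 = 0.469%.

0.469%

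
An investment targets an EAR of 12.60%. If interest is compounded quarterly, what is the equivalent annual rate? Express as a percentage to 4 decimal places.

(1 + r/4)^4 − 1 = 0.1260, so 1 + r/4 = 1.1260^(1/4).
r/4 = 0.030112, so r = 0.120449 = 12.0449%.

12.0449%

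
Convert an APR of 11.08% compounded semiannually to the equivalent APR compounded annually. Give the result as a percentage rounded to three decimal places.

EAR = (1 + 0.1108/2)^2 − 1 = 0.113869.
Compounded annually, the equivalent nominal rate is the EAR itself: 11.387%.

11.387%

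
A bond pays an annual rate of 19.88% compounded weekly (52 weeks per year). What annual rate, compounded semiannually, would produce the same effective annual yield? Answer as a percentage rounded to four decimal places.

20.8597%

EAR = (1 + 0.1988/52)^52 − 1 = 0.219476.
Solve (1 + r/2)^2 = 1.219476: r/2 = 1.219476^(1/2) − 1 = 0.104299, so r = 0.208597 = 20.8597%.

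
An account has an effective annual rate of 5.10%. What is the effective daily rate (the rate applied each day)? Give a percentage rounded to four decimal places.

0.0136%

The per-day rate i satisfies (1 + i)^365 = 1 + 0.0510.
i = 1.0510^(1/365) − 1 = 0.0001363 = 0.0136%.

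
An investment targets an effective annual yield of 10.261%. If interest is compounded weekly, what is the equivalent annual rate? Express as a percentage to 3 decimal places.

(1 + r/52)^52 − 1 = 0.10261, so 1 + r/52 = 1.10261^(1/52).
r/52 = 0.001880, so r = 0.097772 = 9.777%.

9.777%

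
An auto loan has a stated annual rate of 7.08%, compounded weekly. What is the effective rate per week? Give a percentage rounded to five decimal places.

With a nominal annual rate compounded weekly, the periodic rate is the nominal rate divided by 52.
i = 0.0708 / 52 = 0.0013615 = 0.13615%.

0.13615%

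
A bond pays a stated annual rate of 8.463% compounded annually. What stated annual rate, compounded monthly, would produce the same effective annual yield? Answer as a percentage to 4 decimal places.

Compounded annually, EAR = nominal = 0.084630.
Solve (1 + r/12)^12 = 1.084630: r/12 = 1.084630^(1/12) − 1 = 0.006793, so r = 0.081515 = 8.1515%.

8.1515%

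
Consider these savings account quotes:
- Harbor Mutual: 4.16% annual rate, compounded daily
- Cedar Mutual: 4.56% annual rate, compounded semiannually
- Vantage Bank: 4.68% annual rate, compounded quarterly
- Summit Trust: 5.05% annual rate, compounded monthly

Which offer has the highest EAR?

Harbor Mutual: (1 + 0.0416/365)^365 − 1 = 4.247%
Cedar Mutual: (1 + 0.0456/2)^2 − 1 = 4.612%
Vantage Bank: (1 + 0.0468/4)^4 − 1 = 4.763%
Summit Trust: (1 + 0.0505/12)^12 − 1 = 5.169%
The highest effective annual rate is Summit Trust at 5.169%.

Summit Trust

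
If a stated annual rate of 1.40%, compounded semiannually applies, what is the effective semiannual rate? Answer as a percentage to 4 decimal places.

0.7000%

With a nominal annual rate compounded semiannually, the periodic rate is the nominal rate divided by 2.
i = 0.0140 / 2 = 0.0070000 = 0.7000%.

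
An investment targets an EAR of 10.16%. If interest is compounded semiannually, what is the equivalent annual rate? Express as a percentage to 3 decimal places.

(1 + r/2)^2 − 1 = 0.1016, so 1 + r/2 = 1.1016^(1/2).
r/2 = 0.049571, so r = 0.099143 = 9.914%.

9.914%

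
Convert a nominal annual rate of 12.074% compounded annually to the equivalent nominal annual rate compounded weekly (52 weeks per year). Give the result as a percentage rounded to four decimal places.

Compounded annually, EAR = nominal = 0.120740.
Solve (1 + r/52)^52 = 1.120740: r/52 = 1.120740^(1/52) − 1 = 0.002195, so r = 0.114114 = 11.4114%.

11.4114%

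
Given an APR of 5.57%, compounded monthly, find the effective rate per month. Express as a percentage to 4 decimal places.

0.4642%

With a nominal annual rate compounded monthly, the periodic rate is the nominal rate divided by 12.
i = 0.0557 / 12 = 0.0046417 = 0.4642%.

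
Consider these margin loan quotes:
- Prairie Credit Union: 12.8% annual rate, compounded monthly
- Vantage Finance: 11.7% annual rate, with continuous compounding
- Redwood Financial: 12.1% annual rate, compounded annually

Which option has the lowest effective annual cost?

Redwood Financial

Prairie Credit Union: (1 + 0.128/12)^12 − 1 = 13.578%
Vantage Finance: e^0.117 − 1 = 12.412%
Redwood Financial: compounded annually, EAR = 12.100%
The lowest effective annual rate is Redwood Financial at 12.100%.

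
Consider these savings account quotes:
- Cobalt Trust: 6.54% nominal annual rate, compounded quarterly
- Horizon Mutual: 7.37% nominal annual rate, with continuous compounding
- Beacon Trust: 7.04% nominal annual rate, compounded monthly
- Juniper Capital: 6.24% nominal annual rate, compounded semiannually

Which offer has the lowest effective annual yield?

Juniper Capital

Cobalt Trust: (1 + 0.0654/4)^4 − 1 = 6.702%
Horizon Mutual: e^0.0737 − 1 = 7.648%
Beacon Trust: (1 + 0.0704/12)^12 − 1 = 7.272%
Juniper Capital: (1 + 0.0624/2)^2 − 1 = 6.337%
The lowest effective annual rate is Juniper Capital at 6.337%.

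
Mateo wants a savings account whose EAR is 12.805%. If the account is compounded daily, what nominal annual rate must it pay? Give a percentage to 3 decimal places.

(1 + r/365)^365 − 1 = 0.12805, so 1 + r/365 = 1.12805^(1/365).
r/365 = 0.000330, so r = 0.120510 = 12.051%.

12.051%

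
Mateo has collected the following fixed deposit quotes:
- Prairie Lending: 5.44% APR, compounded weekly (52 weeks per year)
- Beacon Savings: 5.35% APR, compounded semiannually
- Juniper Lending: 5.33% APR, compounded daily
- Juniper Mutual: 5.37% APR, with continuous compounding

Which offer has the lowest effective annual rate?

Beacon Savings

Prairie Lending: (1 + 0.0544/52)^52 − 1 = 5.588%
Beacon Savings: (1 + 0.0535/2)^2 − 1 = 5.422%
Juniper Lending: (1 + 0.0533/365)^365 − 1 = 5.474%
Juniper Mutual: e^0.0537 − 1 = 5.517%
The lowest effective annual rate is Beacon Savings at 5.422%.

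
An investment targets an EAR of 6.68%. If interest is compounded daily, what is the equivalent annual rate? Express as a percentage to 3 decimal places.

(1 + r/365)^365 − 1 = 0.0668, so 1 + r/365 = 1.0668^(1/365).
r/365 = 0.000177, so r = 0.064669 = 6.467%.

6.467%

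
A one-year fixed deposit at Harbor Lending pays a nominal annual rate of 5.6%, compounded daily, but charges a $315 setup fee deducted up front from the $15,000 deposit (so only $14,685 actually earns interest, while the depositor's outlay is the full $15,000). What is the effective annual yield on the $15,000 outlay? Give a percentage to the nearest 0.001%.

Value after one year: 14,685 × (1 + 0.056/365)^365 = 14,685 × 1.057593 = $15,530.76.
Effective yield on the $15,000 outlay: 15,530.76 / 15,000 − 1 = 0.035384 = 3.538%.

3.538%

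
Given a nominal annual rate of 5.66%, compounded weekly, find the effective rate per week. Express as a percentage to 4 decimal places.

0.1088%

With a nominal annual rate compounded weekly, the periodic rate is the nominal rate divided by 52.
i = 0.0566 / 52 = 0.0010885 = 0.1088%.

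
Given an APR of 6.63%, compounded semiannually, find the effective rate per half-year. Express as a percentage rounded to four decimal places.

With a nominal annual rate compounded semiannually, the periodic rate is the nominal rate divided by 2.
i = 0.0663 / 2 = 0.0331500 = 3.3150%.

3.3150%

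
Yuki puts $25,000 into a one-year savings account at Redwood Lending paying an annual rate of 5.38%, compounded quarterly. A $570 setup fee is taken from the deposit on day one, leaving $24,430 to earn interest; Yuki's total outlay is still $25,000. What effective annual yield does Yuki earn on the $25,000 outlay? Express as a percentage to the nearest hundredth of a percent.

3.08%

Value after one year: 24,430 × (1 + 0.0538/4)^4 = 24,430 × 1.054895 = $25,771.09.
Effective yield on the $25,000 outlay: 25,771.09 / 25,000 − 1 = 0.030844 = 3.08%.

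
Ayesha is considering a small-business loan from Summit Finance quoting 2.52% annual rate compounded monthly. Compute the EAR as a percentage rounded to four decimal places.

EAR = (1 + 0.0252/12)^12 − 1.
= (1 + 0.002100)^12 − 1 = 1.025493 − 1 = 2.5493%.

2.5493%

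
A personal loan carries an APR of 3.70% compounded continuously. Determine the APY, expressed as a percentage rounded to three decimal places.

With continuous compounding, EAR = e^0.0370 − 1.
e^0.0370 = 1.037693, so EAR = 0.037693 = 3.769%.

3.769%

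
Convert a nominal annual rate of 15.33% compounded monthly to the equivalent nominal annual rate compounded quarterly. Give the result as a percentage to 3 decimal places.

15.527%

EAR = (1 + 0.1533/12)^12 − 1 = 0.164543.
Solve (1 + r/4)^4 = 1.164543: r/4 = 1.164543^(1/4) − 1 = 0.038817, so r = 0.155267 = 15.527%.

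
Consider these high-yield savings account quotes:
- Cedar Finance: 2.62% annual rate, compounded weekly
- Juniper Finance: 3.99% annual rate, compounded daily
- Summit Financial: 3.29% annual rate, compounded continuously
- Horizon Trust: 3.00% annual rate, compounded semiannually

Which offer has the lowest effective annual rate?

Cedar Finance

Cedar Finance: (1 + 0.0262/52)^52 − 1 = 2.654%
Juniper Finance: (1 + 0.0399/365)^365 − 1 = 4.070%
Summit Financial: e^0.0329 − 1 = 3.345%
Horizon Trust: (1 + 0.0300/2)^2 − 1 = 3.022%
The lowest effective annual rate is Cedar Finance at 2.654%.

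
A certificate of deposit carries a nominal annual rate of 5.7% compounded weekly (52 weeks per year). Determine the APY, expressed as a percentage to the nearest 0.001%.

5.862%

EAR = (1 + 0.057/52)^52 − 1.
= 1.058623 − 1 = 5.862%.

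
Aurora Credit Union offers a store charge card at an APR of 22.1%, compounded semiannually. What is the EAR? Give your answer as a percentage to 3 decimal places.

23.321%

EAR = (1 + 0.221/2)^2 − 1.
= 1.233210 − 1 = 23.321%.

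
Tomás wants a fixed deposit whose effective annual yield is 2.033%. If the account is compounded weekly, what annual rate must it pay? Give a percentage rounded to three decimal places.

2.013%

(1 + r/52)^52 − 1 = 0.02033, so 1 + r/52 = 1.02033^(1/52).
r/52 = 0.000387, so r = 0.020130 = 2.013%.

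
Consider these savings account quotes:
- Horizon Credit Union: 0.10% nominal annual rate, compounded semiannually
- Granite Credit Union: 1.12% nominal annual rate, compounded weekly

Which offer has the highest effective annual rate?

Horizon Credit Union: (1 + 0.0010/2)^2 − 1 = 0.100%
Granite Credit Union: (1 + 0.0112/52)^52 − 1 = 1.126%
The highest effective annual rate is Granite Credit Union at 1.126%.

Granite Credit Union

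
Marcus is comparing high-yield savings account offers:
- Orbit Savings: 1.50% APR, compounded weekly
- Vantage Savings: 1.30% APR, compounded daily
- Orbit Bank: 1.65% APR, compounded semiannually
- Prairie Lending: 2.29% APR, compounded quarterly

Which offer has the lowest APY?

Vantage Savings

Orbit Savings: (1 + 0.0150/52)^52 − 1 = 1.511%
Vantage Savings: (1 + 0.0130/365)^365 − 1 = 1.308%
Orbit Bank: (1 + 0.0165/2)^2 − 1 = 1.657%
Prairie Lending: (1 + 0.0229/4)^4 − 1 = 2.310%
The lowest effective annual rate is Vantage Savings at 1.308%.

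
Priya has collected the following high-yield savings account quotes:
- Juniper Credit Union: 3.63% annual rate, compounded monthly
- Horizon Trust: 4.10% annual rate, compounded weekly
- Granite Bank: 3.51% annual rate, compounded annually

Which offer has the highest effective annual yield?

Juniper Credit Union: (1 + 0.0363/12)^12 − 1 = 3.691%
Horizon Trust: (1 + 0.0410/52)^52 − 1 = 4.184%
Granite Bank: compounded annually, EAR = 3.510%
The highest effective annual rate is Horizon Trust at 4.184%.

Horizon Trust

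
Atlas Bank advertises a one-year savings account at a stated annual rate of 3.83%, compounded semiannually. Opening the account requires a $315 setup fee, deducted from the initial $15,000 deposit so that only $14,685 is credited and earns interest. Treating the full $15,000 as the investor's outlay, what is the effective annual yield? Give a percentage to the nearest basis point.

1.69%

Value after one year: 14,685 × (1 + 0.0383/2)^2 = 14,685 × 1.038667 = $15,252.82.
Effective yield on the $15,000 outlay: 15,252.82 / 15,000 − 1 = 0.016855 = 1.69%.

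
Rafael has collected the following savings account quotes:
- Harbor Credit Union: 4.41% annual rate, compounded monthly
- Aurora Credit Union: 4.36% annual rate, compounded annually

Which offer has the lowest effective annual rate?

Aurora Credit Union

Harbor Credit Union: (1 + 0.0441/12)^12 − 1 = 4.500%
Aurora Credit Union: compounded annually, EAR = 4.360%
The lowest effective annual rate is Aurora Credit Union at 4.360%.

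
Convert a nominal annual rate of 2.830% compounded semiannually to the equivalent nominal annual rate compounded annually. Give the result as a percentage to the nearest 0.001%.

EAR = (1 + 0.02830/2)^2 − 1 = 0.028500.
Compounded annually, the equivalent nominal rate is the EAR itself: 2.850%.

2.850%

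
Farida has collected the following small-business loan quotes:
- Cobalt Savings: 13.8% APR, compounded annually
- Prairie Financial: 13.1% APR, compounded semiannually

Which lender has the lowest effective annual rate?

Prairie Financial

Cobalt Savings: compounded annually, EAR = 13.800%
Prairie Financial: (1 + 0.131/2)^2 − 1 = 13.529%
The lowest effective annual rate is Prairie Financial at 13.529%.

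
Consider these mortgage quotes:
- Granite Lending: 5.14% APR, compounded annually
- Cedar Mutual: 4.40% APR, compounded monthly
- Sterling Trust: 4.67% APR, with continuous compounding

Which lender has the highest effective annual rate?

Granite Lending: compounded annually, EAR = 5.140%
Cedar Mutual: (1 + 0.0440/12)^12 − 1 = 4.490%
Sterling Trust: e^0.0467 − 1 = 4.781%
The highest effective annual rate is Granite Lending at 5.140%.

Granite Lending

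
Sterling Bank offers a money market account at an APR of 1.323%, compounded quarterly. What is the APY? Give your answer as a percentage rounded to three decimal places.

1.330%

EAR = (1 + 0.01323/4)^4 − 1.
= (1 + 0.003307)^4 − 1 = 1.013296 − 1 = 1.330%.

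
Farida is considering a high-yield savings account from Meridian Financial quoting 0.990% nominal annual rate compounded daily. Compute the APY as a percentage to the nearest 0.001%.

EAR = (1 + 0.00990/365)^365 − 1.
= (1 + 0.000027)^365 − 1 = 1.009949 − 1 = 0.995%.

0.995%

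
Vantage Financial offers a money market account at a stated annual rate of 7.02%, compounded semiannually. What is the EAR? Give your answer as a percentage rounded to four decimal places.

7.1432%

EAR = (1 + 0.0702/2)^2 − 1.
= (1 + 0.035100)^2 − 1 = 1.071432 − 1 = 7.1432%.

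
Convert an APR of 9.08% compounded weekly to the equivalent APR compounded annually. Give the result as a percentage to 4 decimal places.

EAR = (1 + 0.0908/52)^52 − 1 = 0.094963.
Compounded annually, the equivalent nominal rate is the EAR itself: 9.4963%.

9.4963%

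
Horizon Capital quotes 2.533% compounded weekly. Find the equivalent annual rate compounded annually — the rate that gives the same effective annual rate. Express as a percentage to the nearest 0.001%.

2.565%

EAR = (1 + 0.02533/52)^52 − 1 = 0.025647.
Compounded annually, the equivalent nominal rate is the EAR itself: 2.565%.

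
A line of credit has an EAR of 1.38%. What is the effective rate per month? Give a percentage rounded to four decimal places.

The per-month rate i satisfies (1 + i)^12 = 1 + 0.0138.
i = 1.0138^(1/12) − 1 = 0.0011428 = 0.1143%.

0.1143%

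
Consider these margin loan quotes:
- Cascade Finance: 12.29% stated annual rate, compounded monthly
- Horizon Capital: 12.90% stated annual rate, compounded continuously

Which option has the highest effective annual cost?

Horizon Capital

Cascade Finance: (1 + 0.1229/12)^12 − 1 = 13.006%
Horizon Capital: e^0.1290 − 1 = 13.769%
The highest effective annual rate is Horizon Capital at 13.769%.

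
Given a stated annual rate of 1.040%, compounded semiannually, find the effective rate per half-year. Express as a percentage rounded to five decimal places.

0.52000%

With a nominal annual rate compounded semiannually, the periodic rate is the nominal rate divided by 2.
i = 0.01040 / 2 = 0.0052000 = 0.52000%.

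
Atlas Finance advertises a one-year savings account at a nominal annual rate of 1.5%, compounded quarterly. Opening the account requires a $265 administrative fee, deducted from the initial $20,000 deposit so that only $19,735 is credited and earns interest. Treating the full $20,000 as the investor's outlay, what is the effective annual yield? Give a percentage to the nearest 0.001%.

Value after one year: 19,735 × (1 + 0.015/4)^4 = 19,735 × 1.015085 = $20,032.69.
Effective yield on the $20,000 outlay: 20,032.69 / 20,000 − 1 = 0.001635 = 0.163%.

0.163%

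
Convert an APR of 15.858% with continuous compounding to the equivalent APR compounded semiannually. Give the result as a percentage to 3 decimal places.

16.504%

EAR under continuous compounding: e^0.15858 − 1 = 0.171846.
Solve (1 + r/2)^2 = 1.171846: r/2 = 1.171846^(1/2) − 1 = 0.082518, so r = 0.165036 = 16.504%.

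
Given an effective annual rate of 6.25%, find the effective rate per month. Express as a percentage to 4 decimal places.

0.5065%

The per-month rate i satisfies (1 + i)^12 = 1 + 0.0625.
i = 1.0625^(1/12) − 1 = 0.0050648 = 0.5065%.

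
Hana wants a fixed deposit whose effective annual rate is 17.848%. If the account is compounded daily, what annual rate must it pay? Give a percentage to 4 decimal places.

(1 + r/365)^365 − 1 = 0.17848, so 1 + r/365 = 1.17848^(1/365).
r/365 = 0.000450, so r = 0.164262 = 16.4262%.

16.4262%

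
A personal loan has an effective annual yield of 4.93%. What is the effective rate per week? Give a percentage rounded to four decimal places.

0.0926%

The per-week rate i satisfies (1 + i)^52 = 1 + 0.0493.
i = 1.0493^(1/52) − 1 = 0.0009259 = 0.0926%.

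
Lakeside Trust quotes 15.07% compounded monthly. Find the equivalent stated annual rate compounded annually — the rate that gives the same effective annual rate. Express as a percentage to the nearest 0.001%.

16.156%

EAR = (1 + 0.1507/12)^12 − 1 = 0.161557.
Compounded annually, the equivalent nominal rate is the EAR itself: 16.156%.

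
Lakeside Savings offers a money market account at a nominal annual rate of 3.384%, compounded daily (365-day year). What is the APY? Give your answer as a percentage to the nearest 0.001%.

EAR = (1 + 0.03384/365)^365 − 1.
= (1 + 0.000093)^365 − 1 = 1.034417 − 1 = 3.442%.

3.442%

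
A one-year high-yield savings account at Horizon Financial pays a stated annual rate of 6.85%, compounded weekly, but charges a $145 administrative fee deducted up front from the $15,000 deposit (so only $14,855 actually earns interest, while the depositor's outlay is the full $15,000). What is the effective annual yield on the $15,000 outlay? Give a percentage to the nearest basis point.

Value after one year: 14,855 × (1 + 0.0685/52)^52 = 14,855 × 1.070852 = $15,907.51.
Effective yield on the $15,000 outlay: 15,907.51 / 15,000 − 1 = 0.060501 = 6.05%.

6.05%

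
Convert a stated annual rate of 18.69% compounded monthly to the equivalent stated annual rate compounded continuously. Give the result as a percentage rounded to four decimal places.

18.5459%

EAR = (1 + 0.1869/12)^12 − 1 = 0.203771.
Equivalent continuous rate: r = ln(1 + 0.203771) = 0.185459 = 18.5459%.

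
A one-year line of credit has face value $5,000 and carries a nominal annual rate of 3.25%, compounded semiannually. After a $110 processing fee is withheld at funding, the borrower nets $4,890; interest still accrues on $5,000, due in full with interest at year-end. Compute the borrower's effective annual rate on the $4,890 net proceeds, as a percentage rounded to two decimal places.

Amount owed after one year: 5,000 × (1 + 0.0325/2)^2 = 5,000 × 1.032764 = $5,163.82.
Effective rate on net proceeds: 5,163.82 / 4,890 − 1 = 0.055996 = 5.60%.

5.60%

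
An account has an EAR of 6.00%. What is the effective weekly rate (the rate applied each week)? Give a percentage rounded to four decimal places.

The per-week rate i satisfies (1 + i)^52 = 1 + 0.0600.
i = 1.0600^(1/52) − 1 = 0.0011212 = 0.1121%.

0.1121%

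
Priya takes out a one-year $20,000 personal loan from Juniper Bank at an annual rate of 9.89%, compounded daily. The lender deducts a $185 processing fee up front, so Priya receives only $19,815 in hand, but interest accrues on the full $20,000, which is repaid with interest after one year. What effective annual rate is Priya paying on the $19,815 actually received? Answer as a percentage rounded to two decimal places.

Amount owed after one year: 20,000 × (1 + 0.0989/365)^365 = 20,000 × 1.103941 = $22,078.82.
Effective rate on net proceeds: 22,078.82 / 19,815 − 1 = 0.114248 = 11.42%.

11.42%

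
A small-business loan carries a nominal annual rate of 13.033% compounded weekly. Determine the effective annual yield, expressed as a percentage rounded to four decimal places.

EAR = (1 + 0.13033/52)^52 − 1.
= (1 + 0.002506)^52 − 1 = 1.139019 − 1 = 13.9019%.

13.9019%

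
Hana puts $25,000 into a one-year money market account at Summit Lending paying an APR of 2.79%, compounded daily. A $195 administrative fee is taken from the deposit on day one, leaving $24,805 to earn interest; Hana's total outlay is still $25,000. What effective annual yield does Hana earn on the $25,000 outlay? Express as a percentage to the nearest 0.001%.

2.027%

Value after one year: 24,805 × (1 + 0.0279/365)^365 = 24,805 × 1.028292 = $25,506.78.
Effective yield on the $25,000 outlay: 25,506.78 / 25,000 − 1 = 0.020271 = 2.027%.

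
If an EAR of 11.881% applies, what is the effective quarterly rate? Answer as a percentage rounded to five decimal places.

2.84640%

The per-quarter rate i satisfies (1 + i)^4 = 1 + 0.11881.
i = 1.11881^(1/4) − 1 = 0.0284640 = 2.84640%.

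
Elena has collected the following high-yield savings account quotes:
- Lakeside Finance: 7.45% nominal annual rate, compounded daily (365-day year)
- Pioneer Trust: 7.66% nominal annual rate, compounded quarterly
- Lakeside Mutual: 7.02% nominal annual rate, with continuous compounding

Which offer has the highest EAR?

Pioneer Trust

Lakeside Finance: (1 + 0.0745/365)^365 − 1 = 7.734%
Pioneer Trust: (1 + 0.0766/4)^4 − 1 = 7.883%
Lakeside Mutual: e^0.0702 − 1 = 7.272%
The highest effective annual rate is Pioneer Trust at 7.883%.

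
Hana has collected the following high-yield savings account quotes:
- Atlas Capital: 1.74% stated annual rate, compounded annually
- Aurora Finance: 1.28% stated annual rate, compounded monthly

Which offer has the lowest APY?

Aurora Finance

Atlas Capital: compounded annually, EAR = 1.740%
Aurora Finance: (1 + 0.0128/12)^12 − 1 = 1.288%
The lowest effective annual rate is Aurora Finance at 1.288%.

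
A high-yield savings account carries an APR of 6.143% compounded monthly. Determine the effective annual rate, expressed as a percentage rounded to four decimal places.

EAR = (1 + 0.06143/12)^12 − 1.
= (1 + 0.005119)^12 − 1 = 1.063189 − 1 = 6.3189%.

6.3189%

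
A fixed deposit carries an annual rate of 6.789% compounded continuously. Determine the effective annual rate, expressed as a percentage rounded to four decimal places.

With continuous compounding, EAR = e^0.06789 − 1.
e^0.06789 = 1.070248, so EAR = 0.070248 = 7.0248%.

7.0248%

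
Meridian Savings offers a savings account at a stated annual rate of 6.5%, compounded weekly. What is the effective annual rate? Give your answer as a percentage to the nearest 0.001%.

6.712%

EAR = (1 + 0.065/52)^52 − 1.
= (1 + 0.001250)^52 − 1 = 1.067116 − 1 = 6.712%.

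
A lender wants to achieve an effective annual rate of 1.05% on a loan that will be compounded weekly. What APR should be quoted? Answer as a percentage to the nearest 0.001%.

1.045%

(1 + r/52)^52 − 1 = 0.0105, so 1 + r/52 = 1.0105^(1/52).
r/52 = 0.000201, so r = 0.010446 = 1.045%.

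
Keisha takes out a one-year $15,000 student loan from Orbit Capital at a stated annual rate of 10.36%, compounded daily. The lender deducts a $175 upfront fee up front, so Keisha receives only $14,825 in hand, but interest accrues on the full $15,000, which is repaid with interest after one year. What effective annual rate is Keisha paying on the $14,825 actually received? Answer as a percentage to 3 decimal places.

12.223%

Amount owed after one year: 15,000 × (1 + 0.1036/365)^365 = 15,000 × 1.109140 = $16,637.11.
Effective rate on net proceeds: 16,637.11 / 14,825 − 1 = 0.122233 = 12.223%.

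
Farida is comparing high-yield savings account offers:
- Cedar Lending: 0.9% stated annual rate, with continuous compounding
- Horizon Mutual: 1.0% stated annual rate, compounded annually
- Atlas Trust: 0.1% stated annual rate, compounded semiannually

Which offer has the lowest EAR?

Atlas Trust

Cedar Lending: e^0.009 − 1 = 0.904%
Horizon Mutual: compounded annually, EAR = 1.000%
Atlas Trust: (1 + 0.001/2)^2 − 1 = 0.100%
The lowest effective annual rate is Atlas Trust at 0.100%.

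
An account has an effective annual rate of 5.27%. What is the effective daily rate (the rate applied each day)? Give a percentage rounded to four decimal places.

The per-day rate i satisfies (1 + i)^365 = 1 + 0.0527.
i = 1.0527^(1/365) − 1 = 0.0001407 = 0.0141%.

0.0141%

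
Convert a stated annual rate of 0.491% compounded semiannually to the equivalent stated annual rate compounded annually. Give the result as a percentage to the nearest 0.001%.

EAR = (1 + 0.00491/2)^2 − 1 = 0.004916.
Compounded annually, the equivalent nominal rate is the EAR itself: 0.492%.

0.492%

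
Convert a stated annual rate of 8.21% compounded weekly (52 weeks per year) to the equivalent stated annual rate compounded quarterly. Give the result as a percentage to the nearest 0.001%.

8.288%

EAR = (1 + 0.0821/52)^52 − 1 = 0.085494.
Solve (1 + r/4)^4 = 1.085494: r/4 = 1.085494^(1/4) − 1 = 0.020721, so r = 0.082882 = 8.288%.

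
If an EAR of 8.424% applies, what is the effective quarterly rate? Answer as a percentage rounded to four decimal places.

2.0426%

The per-quarter rate i satisfies (1 + i)^4 = 1 + 0.08424.
i = 1.08424^(1/4) − 1 = 0.0204256 = 2.0426%.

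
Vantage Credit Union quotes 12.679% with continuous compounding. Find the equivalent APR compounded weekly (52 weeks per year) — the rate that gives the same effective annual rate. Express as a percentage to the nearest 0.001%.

EAR under continuous compounding: e^0.12679 − 1 = 0.135179.
Solve (1 + r/52)^52 = 1.135179: r/52 = 1.135179^(1/52) − 1 = 0.002441, so r = 0.126945 = 12.694%.

12.694%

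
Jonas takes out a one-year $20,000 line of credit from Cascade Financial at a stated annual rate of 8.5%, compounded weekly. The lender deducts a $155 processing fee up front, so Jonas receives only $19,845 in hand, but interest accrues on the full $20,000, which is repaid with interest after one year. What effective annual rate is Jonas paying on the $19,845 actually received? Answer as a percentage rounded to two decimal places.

Amount owed after one year: 20,000 × (1 + 0.085/52)^52 = 20,000 × 1.088642 = $21,772.83.
Effective rate on net proceeds: 21,772.83 / 19,845 − 1 = 0.097144 = 9.71%.

9.71%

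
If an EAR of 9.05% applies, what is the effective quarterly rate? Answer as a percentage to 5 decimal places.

The per-quarter rate i satisfies (1 + i)^4 = 1 + 0.0905.
i = 1.0905^(1/4) − 1 = 0.0218953 = 2.18953%.

2.18953%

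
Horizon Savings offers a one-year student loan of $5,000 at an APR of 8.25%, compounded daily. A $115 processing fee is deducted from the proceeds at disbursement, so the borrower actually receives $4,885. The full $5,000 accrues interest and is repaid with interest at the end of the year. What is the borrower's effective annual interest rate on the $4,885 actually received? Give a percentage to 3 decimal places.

Amount owed after one year: 5,000 × (1 + 0.0825/365)^365 = 5,000 × 1.085989 = $5,429.94.
Effective rate on net proceeds: 5,429.94 / 4,885 − 1 = 0.111554 = 11.155%.

11.155%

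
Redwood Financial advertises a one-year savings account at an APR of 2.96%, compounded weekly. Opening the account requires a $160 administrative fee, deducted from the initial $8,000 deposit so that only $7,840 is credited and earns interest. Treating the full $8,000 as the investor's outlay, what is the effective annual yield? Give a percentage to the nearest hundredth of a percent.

0.94%

Value after one year: 7,840 × (1 + 0.0296/52)^52 = 7,840 × 1.030034 = $8,075.46.
Effective yield on the $8,000 outlay: 8,075.46 / 8,000 − 1 = 0.009433 = 0.94%.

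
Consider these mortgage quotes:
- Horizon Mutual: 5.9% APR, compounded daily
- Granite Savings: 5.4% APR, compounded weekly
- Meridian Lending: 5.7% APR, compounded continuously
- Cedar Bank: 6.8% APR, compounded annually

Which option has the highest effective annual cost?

Cedar Bank

Horizon Mutual: (1 + 0.059/365)^365 − 1 = 6.077%
Granite Savings: (1 + 0.054/52)^52 − 1 = 5.546%
Meridian Lending: e^0.057 − 1 = 5.866%
Cedar Bank: compounded annually, EAR = 6.800%
The highest effective annual rate is Cedar Bank at 6.800%.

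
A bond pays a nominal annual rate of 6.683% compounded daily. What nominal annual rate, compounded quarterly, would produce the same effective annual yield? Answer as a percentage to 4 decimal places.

6.7385%

EAR = (1 + 0.06683/365)^365 − 1 = 0.069107.
Solve (1 + r/4)^4 = 1.069107: r/4 = 1.069107^(1/4) − 1 = 0.016846, so r = 0.067385 = 6.7385%.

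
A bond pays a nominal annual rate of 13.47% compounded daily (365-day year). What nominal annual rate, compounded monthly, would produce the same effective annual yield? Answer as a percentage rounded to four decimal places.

EAR = (1 + 0.1347/365)^365 − 1 = 0.144165.
Solve (1 + r/12)^12 = 1.144165: r/12 = 1.144165^(1/12) − 1 = 0.011286, so r = 0.135434 = 13.5434%.

13.5434%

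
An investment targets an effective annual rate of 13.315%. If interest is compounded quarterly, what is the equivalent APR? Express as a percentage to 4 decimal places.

(1 + r/4)^4 − 1 = 0.13315, so 1 + r/4 = 1.13315^(1/4).
r/4 = 0.031744, so r = 0.126975 = 12.6975%.

12.6975%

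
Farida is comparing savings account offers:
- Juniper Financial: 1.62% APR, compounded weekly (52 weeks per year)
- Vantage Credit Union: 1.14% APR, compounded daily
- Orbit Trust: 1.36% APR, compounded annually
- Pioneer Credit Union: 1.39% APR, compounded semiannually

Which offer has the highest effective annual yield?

Juniper Financial: (1 + 0.0162/52)^52 − 1 = 1.633%
Vantage Credit Union: (1 + 0.0114/365)^365 − 1 = 1.147%
Orbit Trust: compounded annually, EAR = 1.360%
Pioneer Credit Union: (1 + 0.0139/2)^2 − 1 = 1.395%
The highest effective annual rate is Juniper Financial at 1.633%.

Juniper Financial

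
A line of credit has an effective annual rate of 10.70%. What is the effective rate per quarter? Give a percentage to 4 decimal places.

The per-quarter rate i satisfies (1 + i)^4 = 1 + 0.1070.
i = 1.1070^(1/4) − 1 = 0.0257391 = 2.5739%.

2.5739%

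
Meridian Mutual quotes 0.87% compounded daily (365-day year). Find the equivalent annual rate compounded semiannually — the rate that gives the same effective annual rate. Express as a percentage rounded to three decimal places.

0.872%

EAR = (1 + 0.0087/365)^365 − 1 = 0.008738.
Solve (1 + r/2)^2 = 1.008738: r/2 = 1.008738^(1/2) − 1 = 0.004359, so r = 0.008719 = 0.872%.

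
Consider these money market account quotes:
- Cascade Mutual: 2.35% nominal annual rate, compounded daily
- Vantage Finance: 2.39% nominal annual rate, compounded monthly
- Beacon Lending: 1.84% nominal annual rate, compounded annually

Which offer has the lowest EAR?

Cascade Mutual: (1 + 0.0235/365)^365 − 1 = 2.378%
Vantage Finance: (1 + 0.0239/12)^12 − 1 = 2.416%
Beacon Lending: compounded annually, EAR = 1.840%
The lowest effective annual rate is Beacon Lending at 1.840%.

Beacon Lending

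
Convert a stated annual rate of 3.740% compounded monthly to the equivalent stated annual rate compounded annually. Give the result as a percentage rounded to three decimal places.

3.805%

EAR = (1 + 0.03740/12)^12 − 1 = 0.038048.
Compounded annually, the equivalent nominal rate is the EAR itself: 3.805%.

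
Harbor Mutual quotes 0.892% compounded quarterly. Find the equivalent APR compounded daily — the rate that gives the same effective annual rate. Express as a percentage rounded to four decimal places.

EAR = (1 + 0.00892/4)^4 − 1 = 0.008950.
Solve (1 + r/365)^365 = 1.008950: r/365 = 1.008950^(1/365) − 1 = 0.000024, so r = 0.008910 = 0.8910%.

0.8910%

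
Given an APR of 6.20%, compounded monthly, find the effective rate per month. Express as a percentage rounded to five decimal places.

With a nominal annual rate compounded monthly, the periodic rate is the nominal rate divided by 12.
i = 0.0620 / 12 = 0.0051667 = 0.51667%.

0.51667%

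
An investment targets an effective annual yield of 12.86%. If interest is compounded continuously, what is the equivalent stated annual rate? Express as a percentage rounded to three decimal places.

Continuous: nominal r satisfies e^r − 1 = 0.1286.
r = ln(1 + 0.1286) = ln(1.1286) = 0.120978 = 12.098%.

12.098%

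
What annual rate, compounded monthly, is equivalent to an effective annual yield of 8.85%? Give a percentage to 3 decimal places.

8.510%

(1 + r/12)^12 − 1 = 0.0885, so 1 + r/12 = 1.0885^(1/12).
r/12 = 0.007092, so r = 0.085101 = 8.510%.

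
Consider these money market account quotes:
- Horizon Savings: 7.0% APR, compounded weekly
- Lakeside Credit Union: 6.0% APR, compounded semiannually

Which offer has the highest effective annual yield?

Horizon Savings: (1 + 0.070/52)^52 − 1 = 7.246%
Lakeside Credit Union: (1 + 0.060/2)^2 − 1 = 6.090%
The highest effective annual rate is Horizon Savings at 7.246%.

Horizon Savings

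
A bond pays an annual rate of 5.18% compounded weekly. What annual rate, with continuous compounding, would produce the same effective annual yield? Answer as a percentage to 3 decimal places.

EAR = (1 + 0.0518/52)^52 − 1 = 0.053138.
Equivalent continuous rate: r = ln(1 + 0.053138) = 0.051774 = 5.177%.

5.177%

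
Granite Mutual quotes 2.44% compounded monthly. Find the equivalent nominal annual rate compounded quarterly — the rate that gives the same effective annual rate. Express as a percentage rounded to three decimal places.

2.445%

EAR = (1 + 0.0244/12)^12 − 1 = 0.024675.
Solve (1 + r/4)^4 = 1.024675: r/4 = 1.024675^(1/4) − 1 = 0.006112, so r = 0.024450 = 2.445%.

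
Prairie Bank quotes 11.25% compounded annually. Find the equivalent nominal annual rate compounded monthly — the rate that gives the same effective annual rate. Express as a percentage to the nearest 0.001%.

10.708%

Compounded annually, EAR = nominal = 0.112500.
Solve (1 + r/12)^12 = 1.112500: r/12 = 1.112500^(1/12) − 1 = 0.008924, so r = 0.107085 = 10.708%.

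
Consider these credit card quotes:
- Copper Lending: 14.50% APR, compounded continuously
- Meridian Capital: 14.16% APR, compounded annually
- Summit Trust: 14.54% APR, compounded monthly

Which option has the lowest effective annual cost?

Copper Lending: e^0.1450 − 1 = 15.604%
Meridian Capital: compounded annually, EAR = 14.160%
Summit Trust: (1 + 0.1454/12)^12 − 1 = 15.549%
The lowest effective annual rate is Meridian Capital at 14.160%.

Meridian Capital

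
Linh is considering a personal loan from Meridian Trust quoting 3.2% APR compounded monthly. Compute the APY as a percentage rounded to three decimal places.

3.247%

EAR = (1 + 0.032/12)^12 − 1.
= (1 + 0.002667)^12 − 1 = 1.032474 − 1 = 3.247%.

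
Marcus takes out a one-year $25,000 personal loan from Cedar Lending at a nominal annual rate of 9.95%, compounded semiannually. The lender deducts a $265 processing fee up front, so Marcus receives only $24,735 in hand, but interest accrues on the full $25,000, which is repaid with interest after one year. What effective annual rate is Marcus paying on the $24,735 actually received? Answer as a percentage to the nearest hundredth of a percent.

11.38%

Amount owed after one year: 25,000 × (1 + 0.0995/2)^2 = 25,000 × 1.101975 = $27,549.38.
Effective rate on net proceeds: 27,549.38 / 24,735 − 1 = 0.113781 = 11.38%.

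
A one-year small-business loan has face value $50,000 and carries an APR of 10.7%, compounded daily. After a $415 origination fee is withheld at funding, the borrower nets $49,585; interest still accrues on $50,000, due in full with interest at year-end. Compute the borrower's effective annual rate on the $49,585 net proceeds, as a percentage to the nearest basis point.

12.22%

Amount owed after one year: 50,000 × (1 + 0.107/365)^365 = 50,000 × 1.112917 = $55,645.84.
Effective rate on net proceeds: 55,645.84 / 49,585 − 1 = 0.122231 = 12.22%.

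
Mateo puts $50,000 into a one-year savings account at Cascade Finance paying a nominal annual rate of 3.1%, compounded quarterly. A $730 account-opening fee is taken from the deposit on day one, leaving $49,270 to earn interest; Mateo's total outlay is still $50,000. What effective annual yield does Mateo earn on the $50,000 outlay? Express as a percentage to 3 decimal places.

1.630%

Value after one year: 49,270 × (1 + 0.031/4)^4 = 49,270 × 1.031362 = $50,815.22.
Effective yield on the $50,000 outlay: 50,815.22 / 50,000 − 1 = 0.016304 = 1.630%.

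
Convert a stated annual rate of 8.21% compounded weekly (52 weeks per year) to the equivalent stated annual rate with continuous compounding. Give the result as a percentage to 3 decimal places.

8.204%

EAR = (1 + 0.0821/52)^52 − 1 = 0.085494.
Equivalent continuous rate: r = ln(1 + 0.085494) = 0.082035 = 8.204%.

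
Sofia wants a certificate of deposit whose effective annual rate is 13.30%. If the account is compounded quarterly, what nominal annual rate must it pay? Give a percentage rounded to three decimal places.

(1 + r/4)^4 − 1 = 0.1330, so 1 + r/4 = 1.1330^(1/4).
r/4 = 0.031710, so r = 0.126838 = 12.684%.

12.684%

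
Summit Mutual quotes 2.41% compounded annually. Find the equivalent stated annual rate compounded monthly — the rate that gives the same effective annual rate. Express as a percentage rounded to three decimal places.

Compounded annually, EAR = nominal = 0.024100.
Solve (1 + r/12)^12 = 1.024100: r/12 = 1.024100^(1/12) − 1 = 0.001986, so r = 0.023838 = 2.384%.

2.384%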